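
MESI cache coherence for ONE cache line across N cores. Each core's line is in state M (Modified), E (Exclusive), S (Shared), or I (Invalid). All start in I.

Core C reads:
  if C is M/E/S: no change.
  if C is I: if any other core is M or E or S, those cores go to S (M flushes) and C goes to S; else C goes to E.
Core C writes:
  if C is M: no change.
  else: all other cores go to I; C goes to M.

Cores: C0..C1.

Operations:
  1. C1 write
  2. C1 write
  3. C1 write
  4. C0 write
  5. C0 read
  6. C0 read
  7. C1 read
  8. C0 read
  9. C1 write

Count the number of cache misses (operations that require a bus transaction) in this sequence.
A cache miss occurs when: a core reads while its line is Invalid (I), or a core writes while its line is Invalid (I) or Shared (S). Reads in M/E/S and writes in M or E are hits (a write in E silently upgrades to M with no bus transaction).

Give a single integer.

Op 1: C1 write [C1 write: invalidate none -> C1=M] -> [I,M] [MISS #1: write from I]
Op 2: C1 write [C1 write: already M (modified), no change] -> [I,M] [hit: write from M]
Op 3: C1 write [C1 write: already M (modified), no change] -> [I,M] [hit: write from M]
Op 4: C0 write [C0 write: invalidate ['C1=M'] -> C0=M] -> [M,I] [MISS #2: write from I]
Op 5: C0 read [C0 read: already in M, no change] -> [M,I] [hit: read from M]
Op 6: C0 read [C0 read: already in M, no change] -> [M,I] [hit: read from M]
Op 7: C1 read [C1 read from I: others=['C0=M'] -> C1=S, others downsized to S] -> [S,S] [MISS #3: read from I]
Op 8: C0 read [C0 read: already in S, no change] -> [S,S] [hit: read from S]
Op 9: C1 write [C1 write: invalidate ['C0=S'] -> C1=M] -> [I,M] [MISS #4: write from S]

Answer: 4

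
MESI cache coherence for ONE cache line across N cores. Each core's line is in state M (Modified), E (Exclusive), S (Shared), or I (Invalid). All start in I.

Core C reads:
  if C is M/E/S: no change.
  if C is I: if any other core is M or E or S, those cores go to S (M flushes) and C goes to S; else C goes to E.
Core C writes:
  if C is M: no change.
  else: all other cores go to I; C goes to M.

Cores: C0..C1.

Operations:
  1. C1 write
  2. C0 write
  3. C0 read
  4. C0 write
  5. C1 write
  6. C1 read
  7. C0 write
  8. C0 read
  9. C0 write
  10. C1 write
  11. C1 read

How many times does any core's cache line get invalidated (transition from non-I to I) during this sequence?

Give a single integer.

Op 1: C1 write [C1 write: invalidate none -> C1=M] -> [I,M] (invalidations this op: 0; running total: 0)
Op 2: C0 write [C0 write: invalidate ['C1=M'] -> C0=M] -> [M,I] (invalidations this op: 1; running total: 1)
Op 3: C0 read [C0 read: already in M, no change] -> [M,I] (invalidations this op: 0; running total: 1)
Op 4: C0 write [C0 write: already M (modified), no change] -> [M,I] (invalidations this op: 0; running total: 1)
Op 5: C1 write [C1 write: invalidate ['C0=M'] -> C1=M] -> [I,M] (invalidations this op: 1; running total: 2)
Op 6: C1 read [C1 read: already in M, no change] -> [I,M] (invalidations this op: 0; running total: 2)
Op 7: C0 write [C0 write: invalidate ['C1=M'] -> C0=M] -> [M,I] (invalidations this op: 1; running total: 3)
Op 8: C0 read [C0 read: already in M, no change] -> [M,I] (invalidations this op: 0; running total: 3)
Op 9: C0 write [C0 write: already M (modified), no change] -> [M,I] (invalidations this op: 0; running total: 3)
Op 10: C1 write [C1 write: invalidate ['C0=M'] -> C1=M] -> [I,M] (invalidations this op: 1; running total: 4)
Op 11: C1 read [C1 read: already in M, no change] -> [I,M] (invalidations this op: 0; running total: 4)

Answer: 4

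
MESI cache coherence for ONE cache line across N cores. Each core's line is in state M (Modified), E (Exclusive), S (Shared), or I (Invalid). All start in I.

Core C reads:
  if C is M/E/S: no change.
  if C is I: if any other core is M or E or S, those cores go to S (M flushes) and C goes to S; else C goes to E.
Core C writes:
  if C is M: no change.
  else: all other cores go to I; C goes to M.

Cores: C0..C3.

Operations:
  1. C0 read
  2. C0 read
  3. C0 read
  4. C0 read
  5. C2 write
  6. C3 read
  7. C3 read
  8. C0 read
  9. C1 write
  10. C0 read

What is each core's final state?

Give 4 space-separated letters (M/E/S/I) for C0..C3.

Op 1: C0 read [C0 read from I: no other sharers -> C0=E (exclusive)] -> [E,I,I,I]
Op 2: C0 read [C0 read: already in E, no change] -> [E,I,I,I]
Op 3: C0 read [C0 read: already in E, no change] -> [E,I,I,I]
Op 4: C0 read [C0 read: already in E, no change] -> [E,I,I,I]
Op 5: C2 write [C2 write: invalidate ['C0=E'] -> C2=M] -> [I,I,M,I]
Op 6: C3 read [C3 read from I: others=['C2=M'] -> C3=S, others downsized to S] -> [I,I,S,S]
Op 7: C3 read [C3 read: already in S, no change] -> [I,I,S,S]
Op 8: C0 read [C0 read from I: others=['C2=S', 'C3=S'] -> C0=S, others downsized to S] -> [S,I,S,S]
Op 9: C1 write [C1 write: invalidate ['C0=S', 'C2=S', 'C3=S'] -> C1=M] -> [I,M,I,I]
Op 10: C0 read [C0 read from I: others=['C1=M'] -> C0=S, others downsized to S] -> [S,S,I,I]

Answer: S S I I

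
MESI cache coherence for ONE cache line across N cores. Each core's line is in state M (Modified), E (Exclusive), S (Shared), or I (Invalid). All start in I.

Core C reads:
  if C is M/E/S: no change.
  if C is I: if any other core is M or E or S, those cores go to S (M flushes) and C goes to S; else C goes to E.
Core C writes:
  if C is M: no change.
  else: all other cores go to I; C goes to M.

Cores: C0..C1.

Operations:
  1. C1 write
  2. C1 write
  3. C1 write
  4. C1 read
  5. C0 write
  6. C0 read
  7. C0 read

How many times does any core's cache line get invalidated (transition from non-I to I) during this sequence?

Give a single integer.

Answer: 1

Derivation:
Op 1: C1 write [C1 write: invalidate none -> C1=M] -> [I,M] (invalidations this op: 0; running total: 0)
Op 2: C1 write [C1 write: already M (modified), no change] -> [I,M] (invalidations this op: 0; running total: 0)
Op 3: C1 write [C1 write: already M (modified), no change] -> [I,M] (invalidations this op: 0; running total: 0)
Op 4: C1 read [C1 read: already in M, no change] -> [I,M] (invalidations this op: 0; running total: 0)
Op 5: C0 write [C0 write: invalidate ['C1=M'] -> C0=M] -> [M,I] (invalidations this op: 1; running total: 1)
Op 6: C0 read [C0 read: already in M, no change] -> [M,I] (invalidations this op: 0; running total: 1)
Op 7: C0 read [C0 read: already in M, no change] -> [M,I] (invalidations this op: 0; running total: 1)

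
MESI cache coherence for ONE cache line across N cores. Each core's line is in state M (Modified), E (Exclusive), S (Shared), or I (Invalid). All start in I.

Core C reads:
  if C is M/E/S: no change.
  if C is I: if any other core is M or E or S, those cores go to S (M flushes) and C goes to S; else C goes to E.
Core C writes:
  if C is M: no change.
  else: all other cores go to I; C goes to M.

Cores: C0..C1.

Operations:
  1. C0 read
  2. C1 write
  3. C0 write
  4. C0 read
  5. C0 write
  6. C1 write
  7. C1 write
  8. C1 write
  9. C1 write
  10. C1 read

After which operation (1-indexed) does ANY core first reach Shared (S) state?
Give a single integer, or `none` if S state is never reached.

Op 1: C0 read [C0 read from I: no other sharers -> C0=E (exclusive)] -> [E,I]
Op 2: C1 write [C1 write: invalidate ['C0=E'] -> C1=M] -> [I,M]
Op 3: C0 write [C0 write: invalidate ['C1=M'] -> C0=M] -> [M,I]
Op 4: C0 read [C0 read: already in M, no change] -> [M,I]
Op 5: C0 write [C0 write: already M (modified), no change] -> [M,I]
Op 6: C1 write [C1 write: invalidate ['C0=M'] -> C1=M] -> [I,M]
Op 7: C1 write [C1 write: already M (modified), no change] -> [I,M]
Op 8: C1 write [C1 write: already M (modified), no change] -> [I,M]
Op 9: C1 write [C1 write: already M (modified), no change] -> [I,M]
Op 10: C1 read [C1 read: already in M, no change] -> [I,M]
S state never reached in this sequence.

Answer: none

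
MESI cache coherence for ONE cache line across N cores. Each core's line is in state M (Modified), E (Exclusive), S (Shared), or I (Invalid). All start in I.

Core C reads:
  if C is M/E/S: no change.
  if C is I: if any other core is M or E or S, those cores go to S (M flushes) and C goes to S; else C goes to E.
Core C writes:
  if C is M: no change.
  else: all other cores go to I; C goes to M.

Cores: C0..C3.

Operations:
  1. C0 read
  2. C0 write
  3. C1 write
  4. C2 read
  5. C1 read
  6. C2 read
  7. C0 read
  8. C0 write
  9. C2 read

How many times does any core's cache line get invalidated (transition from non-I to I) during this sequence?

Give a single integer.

Answer: 3

Derivation:
Op 1: C0 read [C0 read from I: no other sharers -> C0=E (exclusive)] -> [E,I,I,I] (invalidations this op: 0; running total: 0)
Op 2: C0 write [C0 write: invalidate none -> C0=M] -> [M,I,I,I] (invalidations this op: 0; running total: 0)
Op 3: C1 write [C1 write: invalidate ['C0=M'] -> C1=M] -> [I,M,I,I] (invalidations this op: 1; running total: 1)
Op 4: C2 read [C2 read from I: others=['C1=M'] -> C2=S, others downsized to S] -> [I,S,S,I] (invalidations this op: 0; running total: 1)
Op 5: C1 read [C1 read: already in S, no change] -> [I,S,S,I] (invalidations this op: 0; running total: 1)
Op 6: C2 read [C2 read: already in S, no change] -> [I,S,S,I] (invalidations this op: 0; running total: 1)
Op 7: C0 read [C0 read from I: others=['C1=S', 'C2=S'] -> C0=S, others downsized to S] -> [S,S,S,I] (invalidations this op: 0; running total: 1)
Op 8: C0 write [C0 write: invalidate ['C1=S', 'C2=S'] -> C0=M] -> [M,I,I,I] (invalidations this op: 2; running total: 3)
Op 9: C2 read [C2 read from I: others=['C0=M'] -> C2=S, others downsized to S] -> [S,I,S,I] (invalidations this op: 0; running total: 3)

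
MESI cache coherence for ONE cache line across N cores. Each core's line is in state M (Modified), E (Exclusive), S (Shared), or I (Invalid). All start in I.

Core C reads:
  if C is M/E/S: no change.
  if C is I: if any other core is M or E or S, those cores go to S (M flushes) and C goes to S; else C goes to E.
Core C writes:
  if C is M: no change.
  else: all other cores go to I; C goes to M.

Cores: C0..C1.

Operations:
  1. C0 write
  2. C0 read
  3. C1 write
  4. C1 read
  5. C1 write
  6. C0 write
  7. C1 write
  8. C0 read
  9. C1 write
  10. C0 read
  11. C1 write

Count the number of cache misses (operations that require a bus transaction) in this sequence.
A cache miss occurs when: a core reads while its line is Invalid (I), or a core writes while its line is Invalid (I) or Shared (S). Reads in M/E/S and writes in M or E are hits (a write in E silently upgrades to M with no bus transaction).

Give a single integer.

Answer: 8

Derivation:
Op 1: C0 write [C0 write: invalidate none -> C0=M] -> [M,I] [MISS #1: write from I]
Op 2: C0 read [C0 read: already in M, no change] -> [M,I] [hit: read from M]
Op 3: C1 write [C1 write: invalidate ['C0=M'] -> C1=M] -> [I,M] [MISS #2: write from I]
Op 4: C1 read [C1 read: already in M, no change] -> [I,M] [hit: read from M]
Op 5: C1 write [C1 write: already M (modified), no change] -> [I,M] [hit: write from M]
Op 6: C0 write [C0 write: invalidate ['C1=M'] -> C0=M] -> [M,I] [MISS #3: write from I]
Op 7: C1 write [C1 write: invalidate ['C0=M'] -> C1=M] -> [I,M] [MISS #4: write from I]
Op 8: C0 read [C0 read from I: others=['C1=M'] -> C0=S, others downsized to S] -> [S,S] [MISS #5: read from I]
Op 9: C1 write [C1 write: invalidate ['C0=S'] -> C1=M] -> [I,M] [MISS #6: write from S]
Op 10: C0 read [C0 read from I: others=['C1=M'] -> C0=S, others downsized to S] -> [S,S] [MISS #7: read from I]
Op 11: C1 write [C1 write: invalidate ['C0=S'] -> C1=M] -> [I,M] [MISS #8: write from S]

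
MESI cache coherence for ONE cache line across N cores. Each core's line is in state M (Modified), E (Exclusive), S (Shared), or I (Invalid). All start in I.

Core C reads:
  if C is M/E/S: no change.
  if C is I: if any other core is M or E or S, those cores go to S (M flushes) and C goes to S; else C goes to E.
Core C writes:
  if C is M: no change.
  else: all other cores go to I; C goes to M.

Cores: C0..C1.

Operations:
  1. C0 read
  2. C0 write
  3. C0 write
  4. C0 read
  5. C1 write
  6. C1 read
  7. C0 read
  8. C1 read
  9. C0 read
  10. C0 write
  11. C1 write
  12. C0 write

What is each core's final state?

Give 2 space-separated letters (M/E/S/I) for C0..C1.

Op 1: C0 read [C0 read from I: no other sharers -> C0=E (exclusive)] -> [E,I]
Op 2: C0 write [C0 write: invalidate none -> C0=M] -> [M,I]
Op 3: C0 write [C0 write: already M (modified), no change] -> [M,I]
Op 4: C0 read [C0 read: already in M, no change] -> [M,I]
Op 5: C1 write [C1 write: invalidate ['C0=M'] -> C1=M] -> [I,M]
Op 6: C1 read [C1 read: already in M, no change] -> [I,M]
Op 7: C0 read [C0 read from I: others=['C1=M'] -> C0=S, others downsized to S] -> [S,S]
Op 8: C1 read [C1 read: already in S, no change] -> [S,S]
Op 9: C0 read [C0 read: already in S, no change] -> [S,S]
Op 10: C0 write [C0 write: invalidate ['C1=S'] -> C0=M] -> [M,I]
Op 11: C1 write [C1 write: invalidate ['C0=M'] -> C1=M] -> [I,M]
Op 12: C0 write [C0 write: invalidate ['C1=M'] -> C0=M] -> [M,I]

Answer: M I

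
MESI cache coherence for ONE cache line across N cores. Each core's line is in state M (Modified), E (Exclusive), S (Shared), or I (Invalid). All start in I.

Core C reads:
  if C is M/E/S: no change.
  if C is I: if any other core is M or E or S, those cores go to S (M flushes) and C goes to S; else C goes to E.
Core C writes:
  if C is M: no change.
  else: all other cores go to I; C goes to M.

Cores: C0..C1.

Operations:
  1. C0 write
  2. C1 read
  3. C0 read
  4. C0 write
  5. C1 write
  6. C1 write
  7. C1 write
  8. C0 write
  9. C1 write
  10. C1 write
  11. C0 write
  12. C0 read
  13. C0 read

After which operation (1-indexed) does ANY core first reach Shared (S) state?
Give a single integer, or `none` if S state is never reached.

Op 1: C0 write [C0 write: invalidate none -> C0=M] -> [M,I]
Op 2: C1 read [C1 read from I: others=['C0=M'] -> C1=S, others downsized to S] -> [S,S]
  -> First S state at op 2; remaining ops need not be traced.

Answer: 2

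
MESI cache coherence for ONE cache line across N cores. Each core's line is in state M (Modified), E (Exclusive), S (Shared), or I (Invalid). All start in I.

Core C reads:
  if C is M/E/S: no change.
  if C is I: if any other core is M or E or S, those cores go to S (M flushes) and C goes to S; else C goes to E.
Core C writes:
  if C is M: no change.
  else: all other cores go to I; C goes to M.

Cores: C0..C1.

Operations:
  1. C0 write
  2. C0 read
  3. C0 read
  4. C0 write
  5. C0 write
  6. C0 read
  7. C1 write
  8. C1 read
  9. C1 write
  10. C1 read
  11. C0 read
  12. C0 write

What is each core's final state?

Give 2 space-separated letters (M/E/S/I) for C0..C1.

Op 1: C0 write [C0 write: invalidate none -> C0=M] -> [M,I]
Op 2: C0 read [C0 read: already in M, no change] -> [M,I]
Op 3: C0 read [C0 read: already in M, no change] -> [M,I]
Op 4: C0 write [C0 write: already M (modified), no change] -> [M,I]
Op 5: C0 write [C0 write: already M (modified), no change] -> [M,I]
Op 6: C0 read [C0 read: already in M, no change] -> [M,I]
Op 7: C1 write [C1 write: invalidate ['C0=M'] -> C1=M] -> [I,M]
Op 8: C1 read [C1 read: already in M, no change] -> [I,M]
Op 9: C1 write [C1 write: already M (modified), no change] -> [I,M]
Op 10: C1 read [C1 read: already in M, no change] -> [I,M]
Op 11: C0 read [C0 read from I: others=['C1=M'] -> C0=S, others downsized to S] -> [S,S]
Op 12: C0 write [C0 write: invalidate ['C1=S'] -> C0=M] -> [M,I]

Answer: M I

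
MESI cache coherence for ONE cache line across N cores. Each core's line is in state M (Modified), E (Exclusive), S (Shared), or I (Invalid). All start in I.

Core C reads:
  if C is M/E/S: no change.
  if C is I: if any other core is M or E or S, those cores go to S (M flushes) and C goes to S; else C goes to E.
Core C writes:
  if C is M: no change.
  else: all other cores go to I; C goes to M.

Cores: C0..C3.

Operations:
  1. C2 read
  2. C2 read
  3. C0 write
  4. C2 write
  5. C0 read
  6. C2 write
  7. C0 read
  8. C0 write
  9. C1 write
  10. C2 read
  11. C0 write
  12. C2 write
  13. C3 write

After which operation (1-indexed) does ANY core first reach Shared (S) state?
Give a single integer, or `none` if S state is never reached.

Answer: 5

Derivation:
Op 1: C2 read [C2 read from I: no other sharers -> C2=E (exclusive)] -> [I,I,E,I]
Op 2: C2 read [C2 read: already in E, no change] -> [I,I,E,I]
Op 3: C0 write [C0 write: invalidate ['C2=E'] -> C0=M] -> [M,I,I,I]
Op 4: C2 write [C2 write: invalidate ['C0=M'] -> C2=M] -> [I,I,M,I]
Op 5: C0 read [C0 read from I: others=['C2=M'] -> C0=S, others downsized to S] -> [S,I,S,I]
  -> First S state at op 5; remaining ops need not be traced.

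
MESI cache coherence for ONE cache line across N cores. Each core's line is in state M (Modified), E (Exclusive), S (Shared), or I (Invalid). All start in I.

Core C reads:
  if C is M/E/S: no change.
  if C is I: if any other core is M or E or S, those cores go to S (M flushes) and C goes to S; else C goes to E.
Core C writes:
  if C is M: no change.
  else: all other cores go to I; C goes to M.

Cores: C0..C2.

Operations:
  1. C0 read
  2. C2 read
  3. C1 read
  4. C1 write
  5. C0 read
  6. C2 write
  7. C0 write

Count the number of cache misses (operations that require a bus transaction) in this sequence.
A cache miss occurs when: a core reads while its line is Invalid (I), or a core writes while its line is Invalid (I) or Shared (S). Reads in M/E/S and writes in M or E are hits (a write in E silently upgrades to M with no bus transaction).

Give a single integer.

Op 1: C0 read [C0 read from I: no other sharers -> C0=E (exclusive)] -> [E,I,I] [MISS #1: read from I]
Op 2: C2 read [C2 read from I: others=['C0=E'] -> C2=S, others downsized to S] -> [S,I,S] [MISS #2: read from I]
Op 3: C1 read [C1 read from I: others=['C0=S', 'C2=S'] -> C1=S, others downsized to S] -> [S,S,S] [MISS #3: read from I]
Op 4: C1 write [C1 write: invalidate ['C0=S', 'C2=S'] -> C1=M] -> [I,M,I] [MISS #4: write from S]
Op 5: C0 read [C0 read from I: others=['C1=M'] -> C0=S, others downsized to S] -> [S,S,I] [MISS #5: read from I]
Op 6: C2 write [C2 write: invalidate ['C0=S', 'C1=S'] -> C2=M] -> [I,I,M] [MISS #6: write from I]
Op 7: C0 write [C0 write: invalidate ['C2=M'] -> C0=M] -> [M,I,I] [MISS #7: write from I]

Answer: 7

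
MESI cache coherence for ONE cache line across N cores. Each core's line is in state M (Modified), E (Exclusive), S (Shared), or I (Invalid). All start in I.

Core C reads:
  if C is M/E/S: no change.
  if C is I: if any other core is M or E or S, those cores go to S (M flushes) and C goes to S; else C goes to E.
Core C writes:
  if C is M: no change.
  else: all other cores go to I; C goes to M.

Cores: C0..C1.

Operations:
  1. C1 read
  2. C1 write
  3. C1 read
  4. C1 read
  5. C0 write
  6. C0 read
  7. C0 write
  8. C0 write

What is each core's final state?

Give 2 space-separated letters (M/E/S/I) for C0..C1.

Op 1: C1 read [C1 read from I: no other sharers -> C1=E (exclusive)] -> [I,E]
Op 2: C1 write [C1 write: invalidate none -> C1=M] -> [I,M]
Op 3: C1 read [C1 read: already in M, no change] -> [I,M]
Op 4: C1 read [C1 read: already in M, no change] -> [I,M]
Op 5: C0 write [C0 write: invalidate ['C1=M'] -> C0=M] -> [M,I]
Op 6: C0 read [C0 read: already in M, no change] -> [M,I]
Op 7: C0 write [C0 write: already M (modified), no change] -> [M,I]
Op 8: C0 write [C0 write: already M (modified), no change] -> [M,I]

Answer: M I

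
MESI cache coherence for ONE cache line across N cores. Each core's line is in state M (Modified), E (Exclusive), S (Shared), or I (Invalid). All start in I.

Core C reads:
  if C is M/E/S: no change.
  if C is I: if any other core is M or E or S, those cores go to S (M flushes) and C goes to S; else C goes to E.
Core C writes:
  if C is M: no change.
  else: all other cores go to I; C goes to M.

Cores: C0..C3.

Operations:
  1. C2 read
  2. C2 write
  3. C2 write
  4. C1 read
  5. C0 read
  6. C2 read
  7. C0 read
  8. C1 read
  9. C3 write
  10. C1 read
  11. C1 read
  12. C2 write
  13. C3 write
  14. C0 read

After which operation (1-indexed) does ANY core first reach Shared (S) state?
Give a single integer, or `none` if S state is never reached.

Op 1: C2 read [C2 read from I: no other sharers -> C2=E (exclusive)] -> [I,I,E,I]
Op 2: C2 write [C2 write: invalidate none -> C2=M] -> [I,I,M,I]
Op 3: C2 write [C2 write: already M (modified), no change] -> [I,I,M,I]
Op 4: C1 read [C1 read from I: others=['C2=M'] -> C1=S, others downsized to S] -> [I,S,S,I]
  -> First S state at op 4; remaining ops need not be traced.

Answer: 4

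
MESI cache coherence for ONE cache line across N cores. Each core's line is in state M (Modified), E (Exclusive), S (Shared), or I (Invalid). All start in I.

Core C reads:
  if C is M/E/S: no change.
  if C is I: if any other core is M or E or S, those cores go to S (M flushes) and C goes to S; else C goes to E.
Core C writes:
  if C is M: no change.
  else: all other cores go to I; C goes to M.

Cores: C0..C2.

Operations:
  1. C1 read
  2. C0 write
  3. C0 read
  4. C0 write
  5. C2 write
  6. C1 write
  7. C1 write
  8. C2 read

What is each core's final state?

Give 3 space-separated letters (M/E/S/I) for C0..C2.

Op 1: C1 read [C1 read from I: no other sharers -> C1=E (exclusive)] -> [I,E,I]
Op 2: C0 write [C0 write: invalidate ['C1=E'] -> C0=M] -> [M,I,I]
Op 3: C0 read [C0 read: already in M, no change] -> [M,I,I]
Op 4: C0 write [C0 write: already M (modified), no change] -> [M,I,I]
Op 5: C2 write [C2 write: invalidate ['C0=M'] -> C2=M] -> [I,I,M]
Op 6: C1 write [C1 write: invalidate ['C2=M'] -> C1=M] -> [I,M,I]
Op 7: C1 write [C1 write: already M (modified), no change] -> [I,M,I]
Op 8: C2 read [C2 read from I: others=['C1=M'] -> C2=S, others downsized to S] -> [I,S,S]

Answer: I S S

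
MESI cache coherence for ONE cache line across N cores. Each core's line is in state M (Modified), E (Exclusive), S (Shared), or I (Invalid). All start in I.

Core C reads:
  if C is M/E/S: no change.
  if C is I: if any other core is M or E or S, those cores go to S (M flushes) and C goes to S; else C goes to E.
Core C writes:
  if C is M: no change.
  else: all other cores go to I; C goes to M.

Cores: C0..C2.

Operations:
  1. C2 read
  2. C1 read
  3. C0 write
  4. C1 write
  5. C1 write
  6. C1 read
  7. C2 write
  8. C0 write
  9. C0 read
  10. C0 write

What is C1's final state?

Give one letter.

Op 1: C2 read [C2 read from I: no other sharers -> C2=E (exclusive)] -> [I,I,E]
Op 2: C1 read [C1 read from I: others=['C2=E'] -> C1=S, others downsized to S] -> [I,S,S]
Op 3: C0 write [C0 write: invalidate ['C1=S', 'C2=S'] -> C0=M] -> [M,I,I]
Op 4: C1 write [C1 write: invalidate ['C0=M'] -> C1=M] -> [I,M,I]
Op 5: C1 write [C1 write: already M (modified), no change] -> [I,M,I]
Op 6: C1 read [C1 read: already in M, no change] -> [I,M,I]
Op 7: C2 write [C2 write: invalidate ['C1=M'] -> C2=M] -> [I,I,M]
Op 8: C0 write [C0 write: invalidate ['C2=M'] -> C0=M] -> [M,I,I]
Op 9: C0 read [C0 read: already in M, no change] -> [M,I,I]
Op 10: C0 write [C0 write: already M (modified), no change] -> [M,I,I]

Answer: I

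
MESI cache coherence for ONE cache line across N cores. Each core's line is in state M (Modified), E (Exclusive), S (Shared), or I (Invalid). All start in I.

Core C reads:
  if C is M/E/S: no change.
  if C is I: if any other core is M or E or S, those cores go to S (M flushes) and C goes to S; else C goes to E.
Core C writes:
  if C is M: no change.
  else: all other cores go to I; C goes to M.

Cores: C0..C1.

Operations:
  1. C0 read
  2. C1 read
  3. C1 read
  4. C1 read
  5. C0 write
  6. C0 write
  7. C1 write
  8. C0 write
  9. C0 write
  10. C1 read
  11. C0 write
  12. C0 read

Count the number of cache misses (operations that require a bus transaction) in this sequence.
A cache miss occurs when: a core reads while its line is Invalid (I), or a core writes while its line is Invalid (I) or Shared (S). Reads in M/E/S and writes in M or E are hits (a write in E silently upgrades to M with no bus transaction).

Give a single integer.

Op 1: C0 read [C0 read from I: no other sharers -> C0=E (exclusive)] -> [E,I] [MISS #1: read from I]
Op 2: C1 read [C1 read from I: others=['C0=E'] -> C1=S, others downsized to S] -> [S,S] [MISS #2: read from I]
Op 3: C1 read [C1 read: already in S, no change] -> [S,S] [hit: read from S]
Op 4: C1 read [C1 read: already in S, no change] -> [S,S] [hit: read from S]
Op 5: C0 write [C0 write: invalidate ['C1=S'] -> C0=M] -> [M,I] [MISS #3: write from S]
Op 6: C0 write [C0 write: already M (modified), no change] -> [M,I] [hit: write from M]
Op 7: C1 write [C1 write: invalidate ['C0=M'] -> C1=M] -> [I,M] [MISS #4: write from I]
Op 8: C0 write [C0 write: invalidate ['C1=M'] -> C0=M] -> [M,I] [MISS #5: write from I]
Op 9: C0 write [C0 write: already M (modified), no change] -> [M,I] [hit: write from M]
Op 10: C1 read [C1 read from I: others=['C0=M'] -> C1=S, others downsized to S] -> [S,S] [MISS #6: read from I]
Op 11: C0 write [C0 write: invalidate ['C1=S'] -> C0=M] -> [M,I] [MISS #7: write from S]
Op 12: C0 read [C0 read: already in M, no change] -> [M,I] [hit: read from M]

Answer: 7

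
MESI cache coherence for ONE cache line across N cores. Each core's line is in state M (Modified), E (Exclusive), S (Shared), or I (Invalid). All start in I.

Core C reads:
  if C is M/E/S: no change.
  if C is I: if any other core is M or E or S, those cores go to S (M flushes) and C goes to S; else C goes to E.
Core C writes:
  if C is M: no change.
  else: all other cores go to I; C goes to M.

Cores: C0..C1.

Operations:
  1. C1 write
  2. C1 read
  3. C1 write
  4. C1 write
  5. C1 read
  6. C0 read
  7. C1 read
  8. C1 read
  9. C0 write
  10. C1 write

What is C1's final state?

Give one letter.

Op 1: C1 write [C1 write: invalidate none -> C1=M] -> [I,M]
Op 2: C1 read [C1 read: already in M, no change] -> [I,M]
Op 3: C1 write [C1 write: already M (modified), no change] -> [I,M]
Op 4: C1 write [C1 write: already M (modified), no change] -> [I,M]
Op 5: C1 read [C1 read: already in M, no change] -> [I,M]
Op 6: C0 read [C0 read from I: others=['C1=M'] -> C0=S, others downsized to S] -> [S,S]
Op 7: C1 read [C1 read: already in S, no change] -> [S,S]
Op 8: C1 read [C1 read: already in S, no change] -> [S,S]
Op 9: C0 write [C0 write: invalidate ['C1=S'] -> C0=M] -> [M,I]
Op 10: C1 write [C1 write: invalidate ['C0=M'] -> C1=M] -> [I,M]

Answer: M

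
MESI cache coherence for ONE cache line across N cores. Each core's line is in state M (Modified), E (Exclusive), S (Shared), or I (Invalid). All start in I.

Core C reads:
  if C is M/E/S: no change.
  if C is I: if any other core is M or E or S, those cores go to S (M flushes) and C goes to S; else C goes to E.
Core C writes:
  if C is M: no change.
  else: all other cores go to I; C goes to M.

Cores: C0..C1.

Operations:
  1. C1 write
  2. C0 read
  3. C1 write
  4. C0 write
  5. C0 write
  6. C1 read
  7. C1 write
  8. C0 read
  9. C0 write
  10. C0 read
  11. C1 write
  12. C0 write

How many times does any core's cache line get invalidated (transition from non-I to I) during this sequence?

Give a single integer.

Op 1: C1 write [C1 write: invalidate none -> C1=M] -> [I,M] (invalidations this op: 0; running total: 0)
Op 2: C0 read [C0 read from I: others=['C1=M'] -> C0=S, others downsized to S] -> [S,S] (invalidations this op: 0; running total: 0)
Op 3: C1 write [C1 write: invalidate ['C0=S'] -> C1=M] -> [I,M] (invalidations this op: 1; running total: 1)
Op 4: C0 write [C0 write: invalidate ['C1=M'] -> C0=M] -> [M,I] (invalidations this op: 1; running total: 2)
Op 5: C0 write [C0 write: already M (modified), no change] -> [M,I] (invalidations this op: 0; running total: 2)
Op 6: C1 read [C1 read from I: others=['C0=M'] -> C1=S, others downsized to S] -> [S,S] (invalidations this op: 0; running total: 2)
Op 7: C1 write [C1 write: invalidate ['C0=S'] -> C1=M] -> [I,M] (invalidations this op: 1; running total: 3)
Op 8: C0 read [C0 read from I: others=['C1=M'] -> C0=S, others downsized to S] -> [S,S] (invalidations this op: 0; running total: 3)
Op 9: C0 write [C0 write: invalidate ['C1=S'] -> C0=M] -> [M,I] (invalidations this op: 1; running total: 4)
Op 10: C0 read [C0 read: already in M, no change] -> [M,I] (invalidations this op: 0; running total: 4)
Op 11: C1 write [C1 write: invalidate ['C0=M'] -> C1=M] -> [I,M] (invalidations this op: 1; running total: 5)
Op 12: C0 write [C0 write: invalidate ['C1=M'] -> C0=M] -> [M,I] (invalidations this op: 1; running total: 6)

Answer: 6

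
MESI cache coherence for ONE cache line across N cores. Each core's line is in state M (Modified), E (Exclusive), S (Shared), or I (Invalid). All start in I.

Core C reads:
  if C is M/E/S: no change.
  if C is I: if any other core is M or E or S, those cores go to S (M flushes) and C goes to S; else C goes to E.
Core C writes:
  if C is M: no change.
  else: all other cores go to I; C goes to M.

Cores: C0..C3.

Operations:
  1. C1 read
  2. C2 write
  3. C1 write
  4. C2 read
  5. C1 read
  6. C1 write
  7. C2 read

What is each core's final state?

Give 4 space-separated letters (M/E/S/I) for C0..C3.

Answer: I S S I

Derivation:
Op 1: C1 read [C1 read from I: no other sharers -> C1=E (exclusive)] -> [I,E,I,I]
Op 2: C2 write [C2 write: invalidate ['C1=E'] -> C2=M] -> [I,I,M,I]
Op 3: C1 write [C1 write: invalidate ['C2=M'] -> C1=M] -> [I,M,I,I]
Op 4: C2 read [C2 read from I: others=['C1=M'] -> C2=S, others downsized to S] -> [I,S,S,I]
Op 5: C1 read [C1 read: already in S, no change] -> [I,S,S,I]
Op 6: C1 write [C1 write: invalidate ['C2=S'] -> C1=M] -> [I,M,I,I]
Op 7: C2 read [C2 read from I: others=['C1=M'] -> C2=S, others downsized to S] -> [I,S,S,I]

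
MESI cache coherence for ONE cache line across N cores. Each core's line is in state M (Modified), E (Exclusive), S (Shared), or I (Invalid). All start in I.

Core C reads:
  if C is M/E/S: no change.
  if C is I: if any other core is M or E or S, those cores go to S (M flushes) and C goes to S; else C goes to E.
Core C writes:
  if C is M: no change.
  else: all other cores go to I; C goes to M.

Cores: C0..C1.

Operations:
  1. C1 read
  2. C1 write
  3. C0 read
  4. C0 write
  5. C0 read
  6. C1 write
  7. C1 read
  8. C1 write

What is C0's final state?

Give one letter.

Op 1: C1 read [C1 read from I: no other sharers -> C1=E (exclusive)] -> [I,E]
Op 2: C1 write [C1 write: invalidate none -> C1=M] -> [I,M]
Op 3: C0 read [C0 read from I: others=['C1=M'] -> C0=S, others downsized to S] -> [S,S]
Op 4: C0 write [C0 write: invalidate ['C1=S'] -> C0=M] -> [M,I]
Op 5: C0 read [C0 read: already in M, no change] -> [M,I]
Op 6: C1 write [C1 write: invalidate ['C0=M'] -> C1=M] -> [I,M]
Op 7: C1 read [C1 read: already in M, no change] -> [I,M]
Op 8: C1 write [C1 write: already M (modified), no change] -> [I,M]

Answer: I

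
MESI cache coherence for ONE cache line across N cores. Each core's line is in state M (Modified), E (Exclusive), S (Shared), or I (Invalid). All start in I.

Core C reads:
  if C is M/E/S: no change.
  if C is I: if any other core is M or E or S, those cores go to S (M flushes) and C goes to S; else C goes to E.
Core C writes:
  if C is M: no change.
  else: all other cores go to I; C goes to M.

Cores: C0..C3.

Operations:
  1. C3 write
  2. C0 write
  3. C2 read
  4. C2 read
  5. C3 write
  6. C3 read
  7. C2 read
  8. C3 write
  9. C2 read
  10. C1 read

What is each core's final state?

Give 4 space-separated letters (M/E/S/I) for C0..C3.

Answer: I S S S

Derivation:
Op 1: C3 write [C3 write: invalidate none -> C3=M] -> [I,I,I,M]
Op 2: C0 write [C0 write: invalidate ['C3=M'] -> C0=M] -> [M,I,I,I]
Op 3: C2 read [C2 read from I: others=['C0=M'] -> C2=S, others downsized to S] -> [S,I,S,I]
Op 4: C2 read [C2 read: already in S, no change] -> [S,I,S,I]
Op 5: C3 write [C3 write: invalidate ['C0=S', 'C2=S'] -> C3=M] -> [I,I,I,M]
Op 6: C3 read [C3 read: already in M, no change] -> [I,I,I,M]
Op 7: C2 read [C2 read from I: others=['C3=M'] -> C2=S, others downsized to S] -> [I,I,S,S]
Op 8: C3 write [C3 write: invalidate ['C2=S'] -> C3=M] -> [I,I,I,M]
Op 9: C2 read [C2 read from I: others=['C3=M'] -> C2=S, others downsized to S] -> [I,I,S,S]
Op 10: C1 read [C1 read from I: others=['C2=S', 'C3=S'] -> C1=S, others downsized to S] -> [I,S,S,S]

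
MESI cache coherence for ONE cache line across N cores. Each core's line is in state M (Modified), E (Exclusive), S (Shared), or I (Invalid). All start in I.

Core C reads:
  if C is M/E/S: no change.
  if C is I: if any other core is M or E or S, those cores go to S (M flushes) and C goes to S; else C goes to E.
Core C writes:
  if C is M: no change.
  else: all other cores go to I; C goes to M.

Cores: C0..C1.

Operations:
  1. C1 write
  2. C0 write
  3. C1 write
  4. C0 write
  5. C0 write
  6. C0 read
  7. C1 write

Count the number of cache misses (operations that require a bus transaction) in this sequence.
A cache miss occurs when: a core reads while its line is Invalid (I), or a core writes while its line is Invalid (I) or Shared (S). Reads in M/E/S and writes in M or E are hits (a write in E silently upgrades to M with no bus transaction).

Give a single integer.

Answer: 5

Derivation:
Op 1: C1 write [C1 write: invalidate none -> C1=M] -> [I,M] [MISS #1: write from I]
Op 2: C0 write [C0 write: invalidate ['C1=M'] -> C0=M] -> [M,I] [MISS #2: write from I]
Op 3: C1 write [C1 write: invalidate ['C0=M'] -> C1=M] -> [I,M] [MISS #3: write from I]
Op 4: C0 write [C0 write: invalidate ['C1=M'] -> C0=M] -> [M,I] [MISS #4: write from I]
Op 5: C0 write [C0 write: already M (modified), no change] -> [M,I] [hit: write from M]
Op 6: C0 read [C0 read: already in M, no change] -> [M,I] [hit: read from M]
Op 7: C1 write [C1 write: invalidate ['C0=M'] -> C1=M] -> [I,M] [MISS #5: write from I]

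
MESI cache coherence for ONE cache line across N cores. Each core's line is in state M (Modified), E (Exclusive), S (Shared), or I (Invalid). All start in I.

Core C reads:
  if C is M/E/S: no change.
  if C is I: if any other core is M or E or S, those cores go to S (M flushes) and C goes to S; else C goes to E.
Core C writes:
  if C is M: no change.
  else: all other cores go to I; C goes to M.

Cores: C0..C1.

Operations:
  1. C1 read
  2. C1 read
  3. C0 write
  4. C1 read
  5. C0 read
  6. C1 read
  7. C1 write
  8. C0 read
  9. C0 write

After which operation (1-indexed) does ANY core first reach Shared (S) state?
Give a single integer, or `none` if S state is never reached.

Op 1: C1 read [C1 read from I: no other sharers -> C1=E (exclusive)] -> [I,E]
Op 2: C1 read [C1 read: already in E, no change] -> [I,E]
Op 3: C0 write [C0 write: invalidate ['C1=E'] -> C0=M] -> [M,I]
Op 4: C1 read [C1 read from I: others=['C0=M'] -> C1=S, others downsized to S] -> [S,S]
  -> First S state at op 4; remaining ops need not be traced.

Answer: 4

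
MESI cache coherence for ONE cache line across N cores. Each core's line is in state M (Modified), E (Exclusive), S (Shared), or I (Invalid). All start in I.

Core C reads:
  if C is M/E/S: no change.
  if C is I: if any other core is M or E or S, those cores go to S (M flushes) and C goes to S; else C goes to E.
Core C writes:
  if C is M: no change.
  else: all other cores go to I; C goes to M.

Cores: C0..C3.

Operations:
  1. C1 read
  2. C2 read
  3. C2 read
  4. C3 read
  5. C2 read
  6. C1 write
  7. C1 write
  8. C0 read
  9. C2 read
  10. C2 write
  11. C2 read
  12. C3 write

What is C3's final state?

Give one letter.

Answer: M

Derivation:
Op 1: C1 read [C1 read from I: no other sharers -> C1=E (exclusive)] -> [I,E,I,I]
Op 2: C2 read [C2 read from I: others=['C1=E'] -> C2=S, others downsized to S] -> [I,S,S,I]
Op 3: C2 read [C2 read: already in S, no change] -> [I,S,S,I]
Op 4: C3 read [C3 read from I: others=['C1=S', 'C2=S'] -> C3=S, others downsized to S] -> [I,S,S,S]
Op 5: C2 read [C2 read: already in S, no change] -> [I,S,S,S]
Op 6: C1 write [C1 write: invalidate ['C2=S', 'C3=S'] -> C1=M] -> [I,M,I,I]
Op 7: C1 write [C1 write: already M (modified), no change] -> [I,M,I,I]
Op 8: C0 read [C0 read from I: others=['C1=M'] -> C0=S, others downsized to S] -> [S,S,I,I]
Op 9: C2 read [C2 read from I: others=['C0=S', 'C1=S'] -> C2=S, others downsized to S] -> [S,S,S,I]
Op 10: C2 write [C2 write: invalidate ['C0=S', 'C1=S'] -> C2=M] -> [I,I,M,I]
Op 11: C2 read [C2 read: already in M, no change] -> [I,I,M,I]
Op 12: C3 write [C3 write: invalidate ['C2=M'] -> C3=M] -> [I,I,I,M]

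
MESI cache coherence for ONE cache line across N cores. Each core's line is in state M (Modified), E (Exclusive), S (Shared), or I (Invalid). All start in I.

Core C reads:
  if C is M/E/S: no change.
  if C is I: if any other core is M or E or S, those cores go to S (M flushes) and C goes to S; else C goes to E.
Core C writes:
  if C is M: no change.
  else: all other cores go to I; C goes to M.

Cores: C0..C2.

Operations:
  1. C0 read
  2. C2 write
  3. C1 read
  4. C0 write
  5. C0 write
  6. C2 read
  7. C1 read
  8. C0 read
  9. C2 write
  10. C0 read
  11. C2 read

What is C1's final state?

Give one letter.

Answer: I

Derivation:
Op 1: C0 read [C0 read from I: no other sharers -> C0=E (exclusive)] -> [E,I,I]
Op 2: C2 write [C2 write: invalidate ['C0=E'] -> C2=M] -> [I,I,M]
Op 3: C1 read [C1 read from I: others=['C2=M'] -> C1=S, others downsized to S] -> [I,S,S]
Op 4: C0 write [C0 write: invalidate ['C1=S', 'C2=S'] -> C0=M] -> [M,I,I]
Op 5: C0 write [C0 write: already M (modified), no change] -> [M,I,I]
Op 6: C2 read [C2 read from I: others=['C0=M'] -> C2=S, others downsized to S] -> [S,I,S]
Op 7: C1 read [C1 read from I: others=['C0=S', 'C2=S'] -> C1=S, others downsized to S] -> [S,S,S]
Op 8: C0 read [C0 read: already in S, no change] -> [S,S,S]
Op 9: C2 write [C2 write: invalidate ['C0=S', 'C1=S'] -> C2=M] -> [I,I,M]
Op 10: C0 read [C0 read from I: others=['C2=M'] -> C0=S, others downsized to S] -> [S,I,S]
Op 11: C2 read [C2 read: already in S, no change] -> [S,I,S]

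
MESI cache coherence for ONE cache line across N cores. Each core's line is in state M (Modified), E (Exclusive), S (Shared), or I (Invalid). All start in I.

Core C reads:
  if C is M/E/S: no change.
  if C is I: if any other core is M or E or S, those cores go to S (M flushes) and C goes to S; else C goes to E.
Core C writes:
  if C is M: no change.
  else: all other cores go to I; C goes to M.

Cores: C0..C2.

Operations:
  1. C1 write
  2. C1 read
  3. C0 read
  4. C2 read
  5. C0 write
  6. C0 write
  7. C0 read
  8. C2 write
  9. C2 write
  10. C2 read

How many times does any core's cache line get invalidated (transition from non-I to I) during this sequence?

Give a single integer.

Answer: 3

Derivation:
Op 1: C1 write [C1 write: invalidate none -> C1=M] -> [I,M,I] (invalidations this op: 0; running total: 0)
Op 2: C1 read [C1 read: already in M, no change] -> [I,M,I] (invalidations this op: 0; running total: 0)
Op 3: C0 read [C0 read from I: others=['C1=M'] -> C0=S, others downsized to S] -> [S,S,I] (invalidations this op: 0; running total: 0)
Op 4: C2 read [C2 read from I: others=['C0=S', 'C1=S'] -> C2=S, others downsized to S] -> [S,S,S] (invalidations this op: 0; running total: 0)
Op 5: C0 write [C0 write: invalidate ['C1=S', 'C2=S'] -> C0=M] -> [M,I,I] (invalidations this op: 2; running total: 2)
Op 6: C0 write [C0 write: already M (modified), no change] -> [M,I,I] (invalidations this op: 0; running total: 2)
Op 7: C0 read [C0 read: already in M, no change] -> [M,I,I] (invalidations this op: 0; running total: 2)
Op 8: C2 write [C2 write: invalidate ['C0=M'] -> C2=M] -> [I,I,M] (invalidations this op: 1; running total: 3)
Op 9: C2 write [C2 write: already M (modified), no change] -> [I,I,M] (invalidations this op: 0; running total: 3)
Op 10: C2 read [C2 read: already in M, no change] -> [I,I,M] (invalidations this op: 0; running total: 3)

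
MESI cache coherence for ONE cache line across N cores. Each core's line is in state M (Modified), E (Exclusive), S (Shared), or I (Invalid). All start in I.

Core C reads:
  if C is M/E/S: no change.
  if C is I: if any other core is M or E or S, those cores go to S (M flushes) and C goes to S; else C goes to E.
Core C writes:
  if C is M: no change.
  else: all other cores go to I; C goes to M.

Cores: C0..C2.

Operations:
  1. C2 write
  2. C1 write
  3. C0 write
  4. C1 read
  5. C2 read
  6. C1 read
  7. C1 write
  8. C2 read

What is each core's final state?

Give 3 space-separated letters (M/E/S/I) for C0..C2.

Answer: I S S

Derivation:
Op 1: C2 write [C2 write: invalidate none -> C2=M] -> [I,I,M]
Op 2: C1 write [C1 write: invalidate ['C2=M'] -> C1=M] -> [I,M,I]
Op 3: C0 write [C0 write: invalidate ['C1=M'] -> C0=M] -> [M,I,I]
Op 4: C1 read [C1 read from I: others=['C0=M'] -> C1=S, others downsized to S] -> [S,S,I]
Op 5: C2 read [C2 read from I: others=['C0=S', 'C1=S'] -> C2=S, others downsized to S] -> [S,S,S]
Op 6: C1 read [C1 read: already in S, no change] -> [S,S,S]
Op 7: C1 write [C1 write: invalidate ['C0=S', 'C2=S'] -> C1=M] -> [I,M,I]
Op 8: C2 read [C2 read from I: others=['C1=M'] -> C2=S, others downsized to S] -> [I,S,S]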